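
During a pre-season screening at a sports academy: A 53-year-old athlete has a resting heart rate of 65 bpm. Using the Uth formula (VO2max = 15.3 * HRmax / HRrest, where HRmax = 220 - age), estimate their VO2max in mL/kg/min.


HRmax = 220 - 53 = 167 bpm
Ratio = HRmax / HRrest = 167 / 65 = 2.5692
VO2max = 15.3 * 2.5692 = 39.31 mL/kg/min

39.31 mL/kg/min


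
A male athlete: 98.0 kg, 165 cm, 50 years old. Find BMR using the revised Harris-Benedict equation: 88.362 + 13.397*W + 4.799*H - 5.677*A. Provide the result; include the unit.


Intercept = 88.362
Weight contribution = 13.397 * 98.0 = 1312.906
Height contribution = 4.799 * 165 = 791.835
Age contribution = 5.677 * 50 = 283.85
BMR = 88.362 + 1312.906 + 791.835 - 283.85
= 1909.25 kcal/day

1909.25 kcal/day


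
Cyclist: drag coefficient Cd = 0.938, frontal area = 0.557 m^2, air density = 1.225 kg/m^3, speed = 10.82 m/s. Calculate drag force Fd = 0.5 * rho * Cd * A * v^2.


v^2 = 10.82^2 = 117.0724
Fd = 0.5 * 1.225 * 0.938 * 0.557 * 117.0724
= 37.464 N

37.464 N


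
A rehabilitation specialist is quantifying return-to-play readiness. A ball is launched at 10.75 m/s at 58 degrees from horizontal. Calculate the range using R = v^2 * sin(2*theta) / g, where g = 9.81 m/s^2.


sin(2 * 58) = sin(116) = 0.898794
v^2 = 10.75^2 = 115.5625
R = 115.5625 * 0.898794 / 9.81
= 10.588 m

10.588 m


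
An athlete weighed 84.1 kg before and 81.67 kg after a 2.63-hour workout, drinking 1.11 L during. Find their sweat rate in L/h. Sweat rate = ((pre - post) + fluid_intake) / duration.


Body mass change = 2.43 kg
Total sweat loss = 2.43 + 1.11 = 3.54 L
Rate = 3.54 / 2.63 = 1.346 L/h

1.346 L/h


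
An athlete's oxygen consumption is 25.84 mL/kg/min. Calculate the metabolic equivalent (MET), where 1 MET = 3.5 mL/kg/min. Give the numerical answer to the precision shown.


MET = VO2 / 3.5
= 25.84 / 3.5
= 7.38 METs

7.38 METs


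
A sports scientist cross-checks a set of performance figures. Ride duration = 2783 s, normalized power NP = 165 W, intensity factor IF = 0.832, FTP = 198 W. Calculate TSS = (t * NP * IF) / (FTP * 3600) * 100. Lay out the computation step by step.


Numerator = 2783 * 165 * 0.832 = 382050.24
Denominator = 198 * 3600 = 712800
TSS = 382050.24 / 712800 * 100
= 53.6

53.6 TSS


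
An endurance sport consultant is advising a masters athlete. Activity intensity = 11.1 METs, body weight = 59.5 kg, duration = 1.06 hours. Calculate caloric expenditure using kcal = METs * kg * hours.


kcal = 11.1 * 59.5 * 1.06
= 660.45 * 1.06
= 700.08 kcal

700.08 kcal


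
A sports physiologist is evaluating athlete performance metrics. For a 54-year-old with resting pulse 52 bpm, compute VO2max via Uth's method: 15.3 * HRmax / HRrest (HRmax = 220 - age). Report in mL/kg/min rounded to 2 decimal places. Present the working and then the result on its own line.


Step 1: HRmax = 220 - 54 = 166 bpm
Step 2: Ratio = 166 / 52 = 3.1923
Step 3: VO2max = 15.3 * 3.1923 = 48.84 mL/kg/min

48.84 mL/kg/min


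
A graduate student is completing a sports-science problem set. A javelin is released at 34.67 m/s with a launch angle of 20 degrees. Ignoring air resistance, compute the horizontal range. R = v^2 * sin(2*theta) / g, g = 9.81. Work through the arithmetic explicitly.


Launch speed squared = 1202.0089
sin(2 * 20 deg) = 0.642788
Range = 1202.0089 * 0.642788 / 9.81
= 78.76 m

78.76 m


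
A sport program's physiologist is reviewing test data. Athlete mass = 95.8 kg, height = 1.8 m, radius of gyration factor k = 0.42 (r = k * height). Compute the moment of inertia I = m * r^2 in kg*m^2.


r = k * height = 0.42 * 1.8 = 0.756 m
r^2 = 0.756^2 = 0.571536
I = 95.8 * 0.571536 = 54.753 kg*m^2

54.753 kg*m^2


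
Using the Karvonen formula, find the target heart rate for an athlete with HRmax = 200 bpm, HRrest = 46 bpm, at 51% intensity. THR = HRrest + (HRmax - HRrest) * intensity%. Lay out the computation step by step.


HRR = 200 - 46 = 154
THR = 46 + 154 * 0.51
= 46 + 78.54
= 124.54 bpm

124.54 bpm


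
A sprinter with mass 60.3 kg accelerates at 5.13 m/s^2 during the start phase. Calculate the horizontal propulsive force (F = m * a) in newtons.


F = m * a
= 60.3 * 5.13
= 309.34 N

309.34 N


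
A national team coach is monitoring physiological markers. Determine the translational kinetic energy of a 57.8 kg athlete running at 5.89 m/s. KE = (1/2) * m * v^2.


KE = 0.5 * m * v^2
= 0.5 * 57.8 * 5.89^2
= 0.5 * 57.8 * 34.6921
= 1002.6 J

1002.6 J


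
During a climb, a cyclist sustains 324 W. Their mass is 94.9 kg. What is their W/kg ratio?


Power-to-weight = 324 W / 94.9 kg
= 3.414 W/kg

3.414 W/kg


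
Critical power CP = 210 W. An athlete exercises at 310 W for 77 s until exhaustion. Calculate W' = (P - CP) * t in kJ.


P - CP = 310 - 210 = 100 W
W' = 100 * 77 = 7700 J
= 7700 / 1000 = 7.7 kJ

7.7 kJ


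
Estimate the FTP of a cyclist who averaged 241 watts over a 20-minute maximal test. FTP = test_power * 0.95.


FTP = 241 * 0.95 = 228.95 W

228.95 W


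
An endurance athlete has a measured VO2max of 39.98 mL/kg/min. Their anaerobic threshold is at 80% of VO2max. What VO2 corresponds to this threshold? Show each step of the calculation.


Anaerobic threshold VO2 = VO2max * 80%
= 39.98 * 0.8
= 31.98 mL/kg/min

31.98 mL/kg/min


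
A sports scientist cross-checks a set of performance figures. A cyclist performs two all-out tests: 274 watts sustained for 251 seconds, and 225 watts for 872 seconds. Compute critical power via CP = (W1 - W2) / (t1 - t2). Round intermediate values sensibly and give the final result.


W1 = P1 * t1 = 274 * 251 = 68774 J
W2 = P2 * t2 = 225 * 872 = 196200 J
CP = (68774 - 196200) / (251 - 872)
= 205.19 W

205.19 W


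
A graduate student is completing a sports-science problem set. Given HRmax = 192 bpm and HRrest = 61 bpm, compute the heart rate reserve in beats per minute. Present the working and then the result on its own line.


Heart rate reserve = maximum HR minus resting HR
HRR = 192 - 61 = 131 bpm

131 bpm


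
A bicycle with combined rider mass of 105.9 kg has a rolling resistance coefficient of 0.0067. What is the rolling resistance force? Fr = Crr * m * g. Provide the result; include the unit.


Fr = 0.0067 * 105.9 * 9.81
= 0.70953 * 9.81
= 6.96 N

6.96 N


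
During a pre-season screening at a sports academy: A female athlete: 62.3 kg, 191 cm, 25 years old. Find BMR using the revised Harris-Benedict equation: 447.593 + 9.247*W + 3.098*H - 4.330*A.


Intercept = 447.593
Weight contribution = 9.247 * 62.3 = 576.0881
Height contribution = 3.098 * 191 = 591.718
Age contribution = 4.33 * 25 = 108.25
BMR = 447.593 + 576.0881 + 591.718 - 108.25
= 1507.15 kcal/day

1507.15 kcal/day


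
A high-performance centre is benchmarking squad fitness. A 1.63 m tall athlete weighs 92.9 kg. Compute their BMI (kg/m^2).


height^2 = 2.6569 m^2
BMI = 92.9 / 2.6569 = 34.97 kg/m^2

34.97 kg/m^2


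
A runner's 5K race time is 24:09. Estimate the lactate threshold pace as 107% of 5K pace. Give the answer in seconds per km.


Total race time = 24*60 + 9 = 1449 seconds
5K pace = 1449 / 5 = 289.8 sec/km
LT pace = 289.8 * 1.07 = 310.09 sec/km

310.09 s/km


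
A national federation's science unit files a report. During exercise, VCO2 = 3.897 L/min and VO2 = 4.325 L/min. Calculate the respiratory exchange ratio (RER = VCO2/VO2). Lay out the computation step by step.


RER = VCO2 / VO2
= 3.897 / 4.325
= 0.901

0.901


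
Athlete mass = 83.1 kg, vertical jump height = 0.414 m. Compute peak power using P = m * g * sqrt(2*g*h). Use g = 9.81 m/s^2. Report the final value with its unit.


sqrt(2 * 9.81 * 0.414) = sqrt(8.12268) = 2.850032 m/s
P = 83.1 * 9.81 * 2.850032
= 2323.38 W

2323.38 W


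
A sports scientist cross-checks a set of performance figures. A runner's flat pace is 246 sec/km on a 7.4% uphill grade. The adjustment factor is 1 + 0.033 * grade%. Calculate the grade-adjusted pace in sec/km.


Factor = 1 + 0.033 * 7.4 = 1.2442
Adjusted pace = 246 * 1.2442
= 306.07 sec/km

306.07 s/km


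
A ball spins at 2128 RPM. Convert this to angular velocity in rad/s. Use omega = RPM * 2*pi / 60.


omega = 2128 * 2 * pi / 60
= 2128 * 6.28318531 / 60
= 13370.618 / 60
= 222.844 rad/s

222.844 rad/s


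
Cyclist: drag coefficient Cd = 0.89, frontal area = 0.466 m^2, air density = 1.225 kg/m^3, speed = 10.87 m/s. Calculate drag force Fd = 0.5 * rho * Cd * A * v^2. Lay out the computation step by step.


v^2 = 10.87^2 = 118.1569
Fd = 0.5 * 1.225 * 0.89 * 0.466 * 118.1569
= 30.015 N

30.015 N


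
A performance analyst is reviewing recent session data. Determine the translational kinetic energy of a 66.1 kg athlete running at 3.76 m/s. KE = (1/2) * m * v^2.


KE = 0.5 * m * v^2
= 0.5 * 66.1 * 3.76^2
= 0.5 * 66.1 * 14.1376
= 467.25 J

467.25 J


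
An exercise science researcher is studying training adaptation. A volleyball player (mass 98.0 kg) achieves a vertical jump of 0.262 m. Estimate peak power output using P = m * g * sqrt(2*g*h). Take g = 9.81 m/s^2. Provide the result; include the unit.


2 * g * h = 2 * 9.81 * 0.262 = 5.14044
sqrt(5.14044) = 2.267254 m/s
P = 98.0 * 9.81 * 2.267254 = 2179.69 W

2179.69 W


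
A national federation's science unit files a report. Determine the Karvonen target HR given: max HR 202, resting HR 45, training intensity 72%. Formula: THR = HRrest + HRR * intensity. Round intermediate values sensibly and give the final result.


HRR = HRmax - HRrest = 202 - 45 = 157
THR = 45 + 157 * 0.72
= 158.04 bpm

158.04 bpm


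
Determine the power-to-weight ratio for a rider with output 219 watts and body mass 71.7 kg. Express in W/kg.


P/W = 219 / 71.7 = 3.054 W/kg

3.054 W/kg


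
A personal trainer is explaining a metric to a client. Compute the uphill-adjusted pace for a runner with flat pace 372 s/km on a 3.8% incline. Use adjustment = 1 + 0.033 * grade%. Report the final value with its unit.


Adjustment factor = 1 + 0.033 * 3.8 = 1.1254
Grade-adjusted pace = 372 * 1.1254 = 418.65 s/km

418.65 s/km


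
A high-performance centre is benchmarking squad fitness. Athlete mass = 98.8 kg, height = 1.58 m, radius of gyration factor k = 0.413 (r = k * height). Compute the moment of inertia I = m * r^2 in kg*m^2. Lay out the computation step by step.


r = k * height = 0.413 * 1.58 = 0.65254 m
r^2 = 0.65254^2 = 0.425808
I = 98.8 * 0.425808 = 42.07 kg*m^2

42.07 kg*m^2


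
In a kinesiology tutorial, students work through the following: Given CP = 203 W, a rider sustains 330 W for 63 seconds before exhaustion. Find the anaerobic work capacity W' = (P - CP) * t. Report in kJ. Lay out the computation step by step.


Excess power = 330 - 203 = 127 W
Work above CP = 127 * 63 = 8001 J
W' = 8.001 kJ

8.001 kJ


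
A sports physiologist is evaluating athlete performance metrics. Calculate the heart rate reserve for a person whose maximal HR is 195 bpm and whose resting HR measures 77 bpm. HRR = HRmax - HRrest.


HRmax = 195 bpm
HRrest = 77 bpm
HRR = 195 - 77 = 118 bpm

118 bpm


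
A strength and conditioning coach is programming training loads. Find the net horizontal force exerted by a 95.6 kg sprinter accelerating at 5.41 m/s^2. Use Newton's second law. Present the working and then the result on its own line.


Newton's second law: F = m * a
F = 95.6 * 5.41 = 517.2 N

517.2 N


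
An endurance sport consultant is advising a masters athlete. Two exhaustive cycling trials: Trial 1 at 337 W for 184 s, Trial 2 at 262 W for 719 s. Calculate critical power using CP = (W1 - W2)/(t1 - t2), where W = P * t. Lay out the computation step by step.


W1 = 337 * 184 = 62008 J
W2 = 262 * 719 = 188378 J
CP = (62008 - 188378) / (184 - 719)
= -126370 / -535
= 236.21 W

236.21 W


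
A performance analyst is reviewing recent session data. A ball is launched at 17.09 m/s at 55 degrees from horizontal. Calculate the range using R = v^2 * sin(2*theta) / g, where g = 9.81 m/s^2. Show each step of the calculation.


sin(2 * 55) = sin(110) = 0.939693
v^2 = 17.09^2 = 292.0681
R = 292.0681 * 0.939693 / 9.81
= 27.977 m

27.977 m


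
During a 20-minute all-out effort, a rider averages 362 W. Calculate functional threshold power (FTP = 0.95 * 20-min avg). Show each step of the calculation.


FTP = 0.95 * 362
= 343.9 W

343.9 W


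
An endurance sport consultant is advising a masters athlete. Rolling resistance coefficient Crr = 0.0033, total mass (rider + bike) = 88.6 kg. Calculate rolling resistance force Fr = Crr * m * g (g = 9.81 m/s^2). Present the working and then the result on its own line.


Fr = Crr * m * g
= 0.0033 * 88.6 * 9.81
= 2.868 N

2.868 N


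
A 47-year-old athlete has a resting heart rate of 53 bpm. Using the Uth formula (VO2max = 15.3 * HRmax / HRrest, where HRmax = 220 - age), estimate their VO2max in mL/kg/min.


HRmax = 220 - 47 = 173 bpm
Ratio = HRmax / HRrest = 173 / 53 = 3.2642
VO2max = 15.3 * 3.2642 = 49.94 mL/kg/min

49.94 mL/kg/min


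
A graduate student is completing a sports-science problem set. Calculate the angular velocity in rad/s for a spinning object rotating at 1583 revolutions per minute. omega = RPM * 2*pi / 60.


omega = RPM * 2*pi / 60
= 1583 * 6.28318531 / 60
= 165.771 rad/s

165.771 rad/s


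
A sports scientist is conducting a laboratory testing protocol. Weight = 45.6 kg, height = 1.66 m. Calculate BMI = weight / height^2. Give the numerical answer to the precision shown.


height^2 = 1.66^2 = 2.7556
BMI = 45.6 / 2.7556 = 16.55 kg/m^2

16.55 kg/m^2


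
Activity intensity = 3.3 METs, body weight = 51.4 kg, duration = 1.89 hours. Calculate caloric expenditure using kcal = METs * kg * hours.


kcal = 3.3 * 51.4 * 1.89
= 169.62 * 1.89
= 320.58 kcal

320.58 kcal


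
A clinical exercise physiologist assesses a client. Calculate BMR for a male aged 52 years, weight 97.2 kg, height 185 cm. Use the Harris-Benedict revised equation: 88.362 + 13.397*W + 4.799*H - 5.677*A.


Substituting values:
W term = 13.397 * 97.2 = 1302.1884
H term = 4.799 * 185 = 887.815
A term = 5.677 * 52 = 295.204
BMR = 1983.16 kcal/day

1983.16 kcal/day


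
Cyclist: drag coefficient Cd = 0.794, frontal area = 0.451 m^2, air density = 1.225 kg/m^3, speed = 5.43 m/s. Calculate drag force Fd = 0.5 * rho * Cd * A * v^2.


v^2 = 5.43^2 = 29.4849
Fd = 0.5 * 1.225 * 0.794 * 0.451 * 29.4849
= 6.467 N

6.467 N


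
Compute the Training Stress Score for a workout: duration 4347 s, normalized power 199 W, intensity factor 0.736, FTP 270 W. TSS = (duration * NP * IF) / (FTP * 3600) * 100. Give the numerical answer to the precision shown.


Product = 4347 * 199 * 0.736 = 636679.008
Base = 270 * 3600 = 972000
TSS = 636679.008 / 972000 * 100 = 65.5

65.5 TSS


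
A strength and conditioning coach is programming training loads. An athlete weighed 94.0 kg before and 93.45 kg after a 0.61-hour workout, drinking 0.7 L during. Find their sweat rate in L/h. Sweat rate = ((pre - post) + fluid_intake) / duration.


Body mass change = 0.55 kg
Total sweat loss = 0.55 + 0.7 = 1.25 L
Rate = 1.25 / 0.61 = 2.049 L/h

2.049 L/h


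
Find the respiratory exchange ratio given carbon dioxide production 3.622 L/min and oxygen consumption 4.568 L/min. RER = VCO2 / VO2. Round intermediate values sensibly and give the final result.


VCO2 = 3.622 L/min
VO2 = 4.568 L/min
RER = 3.622 / 4.568 = 0.7929

0.7929


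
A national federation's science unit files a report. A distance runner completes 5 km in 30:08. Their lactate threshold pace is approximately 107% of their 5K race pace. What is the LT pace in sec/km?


Convert to seconds: 30 min 8 s = 1808 s
Pace per km = 1808 / 5 = 361.6 s/km
LT pace = 361.6 * 1.07 = 386.91 s/km

386.91 s/km


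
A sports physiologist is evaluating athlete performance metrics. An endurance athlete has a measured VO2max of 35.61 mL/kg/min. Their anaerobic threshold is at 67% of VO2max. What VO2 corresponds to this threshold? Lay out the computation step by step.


Anaerobic threshold VO2 = VO2max * 67%
= 35.61 * 0.67
= 23.86 mL/kg/min

23.86 mL/kg/min


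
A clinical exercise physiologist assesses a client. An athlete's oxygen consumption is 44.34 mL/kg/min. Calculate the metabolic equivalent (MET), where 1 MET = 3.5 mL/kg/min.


MET = VO2 / 3.5
= 44.34 / 3.5
= 12.67 METs

12.67 METs


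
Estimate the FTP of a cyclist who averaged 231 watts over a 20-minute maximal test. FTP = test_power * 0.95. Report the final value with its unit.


FTP = 231 * 0.95 = 219.45 W

219.45 W


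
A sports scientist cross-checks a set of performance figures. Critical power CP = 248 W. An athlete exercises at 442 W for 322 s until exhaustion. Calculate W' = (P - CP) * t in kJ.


P - CP = 442 - 248 = 194 W
W' = 194 * 322 = 62468 J
= 62468 / 1000 = 62.468 kJ

62.468 kJ


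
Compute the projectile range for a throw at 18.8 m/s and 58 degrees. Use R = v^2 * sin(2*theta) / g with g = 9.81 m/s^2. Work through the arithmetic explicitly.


Two times the angle = 116 degrees
sin(116) = 0.898794
R = 353.44 * 0.898794 / 9.81 = 32.382 m

32.382 m


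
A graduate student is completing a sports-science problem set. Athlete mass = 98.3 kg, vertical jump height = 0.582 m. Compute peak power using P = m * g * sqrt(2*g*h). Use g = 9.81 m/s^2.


sqrt(2 * 9.81 * 0.582) = sqrt(11.41884) = 3.379177 m/s
P = 98.3 * 9.81 * 3.379177
= 3258.62 W

3258.62 W


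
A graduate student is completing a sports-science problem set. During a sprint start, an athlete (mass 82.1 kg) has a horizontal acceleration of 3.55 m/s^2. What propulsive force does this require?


Propulsive force = mass * acceleration
= 82.1 kg * 3.55 m/s^2
= 291.46 N

291.46 N


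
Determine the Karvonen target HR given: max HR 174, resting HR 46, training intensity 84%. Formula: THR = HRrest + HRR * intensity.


HRR = HRmax - HRrest = 174 - 46 = 128
THR = 46 + 128 * 0.84
= 153.52 bpm

153.52 bpm


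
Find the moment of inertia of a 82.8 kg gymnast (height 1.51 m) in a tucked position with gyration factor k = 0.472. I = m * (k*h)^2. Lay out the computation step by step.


Radius of gyration = 0.472 * 1.51 = 0.71272 m
I = 82.8 * 0.71272^2
= 82.8 * 0.50797
= 42.06 kg*m^2

42.06 kg*m^2


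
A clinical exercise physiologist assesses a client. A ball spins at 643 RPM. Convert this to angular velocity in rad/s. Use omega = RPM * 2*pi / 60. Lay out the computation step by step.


omega = 643 * 2 * pi / 60
= 643 * 6.28318531 / 60
= 4040.088 / 60
= 67.335 rad/s

67.335 rad/s


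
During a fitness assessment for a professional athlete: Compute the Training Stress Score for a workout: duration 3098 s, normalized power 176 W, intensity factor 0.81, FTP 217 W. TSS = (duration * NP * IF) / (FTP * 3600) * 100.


Product = 3098 * 176 * 0.81 = 441650.88
Base = 217 * 3600 = 781200
TSS = 441650.88 / 781200 * 100 = 56.53

56.53 TSS


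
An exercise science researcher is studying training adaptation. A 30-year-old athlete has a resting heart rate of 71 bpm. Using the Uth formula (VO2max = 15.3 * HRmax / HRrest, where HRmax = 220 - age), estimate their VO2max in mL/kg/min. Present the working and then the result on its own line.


HRmax = 220 - 30 = 190 bpm
Ratio = HRmax / HRrest = 190 / 71 = 2.6761
VO2max = 15.3 * 2.6761 = 40.94 mL/kg/min

40.94 mL/kg/min


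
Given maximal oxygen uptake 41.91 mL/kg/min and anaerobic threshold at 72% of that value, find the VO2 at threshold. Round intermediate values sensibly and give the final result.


Percentage as decimal = 0.72
VO2 at AT = 41.91 * 0.72 = 30.18 mL/kg/min

30.18 mL/kg/min


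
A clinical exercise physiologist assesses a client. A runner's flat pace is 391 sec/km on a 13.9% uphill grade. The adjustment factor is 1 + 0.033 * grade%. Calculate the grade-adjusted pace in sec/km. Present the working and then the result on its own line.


Factor = 1 + 0.033 * 13.9 = 1.4587
Adjusted pace = 391 * 1.4587
= 570.35 sec/km

570.35 s/km


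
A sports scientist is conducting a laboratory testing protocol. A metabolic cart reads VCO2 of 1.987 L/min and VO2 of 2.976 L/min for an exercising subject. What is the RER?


RER = VCO2 / VO2 = 1.987 / 2.976 = 0.6677

0.6677


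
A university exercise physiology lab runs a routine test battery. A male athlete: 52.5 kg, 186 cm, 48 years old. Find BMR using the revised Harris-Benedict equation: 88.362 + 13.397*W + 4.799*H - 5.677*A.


Intercept = 88.362
Weight contribution = 13.397 * 52.5 = 703.3425
Height contribution = 4.799 * 186 = 892.614
Age contribution = 5.677 * 48 = 272.496
BMR = 88.362 + 703.3425 + 892.614 - 272.496
= 1411.82 kcal/day

1411.82 kcal/day


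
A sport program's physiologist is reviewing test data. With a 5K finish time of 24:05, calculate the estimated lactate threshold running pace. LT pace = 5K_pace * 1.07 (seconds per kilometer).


Race duration = 1445 s for 5 km
Average pace = 1445 / 5 = 289.0 s/km
LT pace = 289.0 * 1.07
= 309.23 s/km

309.23 s/km


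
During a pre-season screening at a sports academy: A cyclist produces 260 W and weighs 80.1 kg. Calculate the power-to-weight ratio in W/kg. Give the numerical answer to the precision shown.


P/W = power / mass
= 260 / 80.1
= 3.246 W/kg

3.246 W/kg


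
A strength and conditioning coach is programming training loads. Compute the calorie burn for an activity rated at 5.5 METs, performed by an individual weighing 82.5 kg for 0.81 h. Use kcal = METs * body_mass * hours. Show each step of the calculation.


Product of METs and mass = 5.5 * 82.5 = 453.75
Total kcal = 453.75 * 0.81 = 367.54 kcal

367.54 kcal


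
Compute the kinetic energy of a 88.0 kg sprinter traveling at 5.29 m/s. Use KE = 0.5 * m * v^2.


Velocity squared = 27.9841
KE = 0.5 * 88.0 * 27.9841 = 1231.3 J

1231.3 J


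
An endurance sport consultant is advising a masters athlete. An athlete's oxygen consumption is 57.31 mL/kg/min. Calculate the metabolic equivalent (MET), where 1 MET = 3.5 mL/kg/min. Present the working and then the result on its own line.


MET = VO2 / 3.5
= 57.31 / 3.5
= 16.37 METs

16.37 METs


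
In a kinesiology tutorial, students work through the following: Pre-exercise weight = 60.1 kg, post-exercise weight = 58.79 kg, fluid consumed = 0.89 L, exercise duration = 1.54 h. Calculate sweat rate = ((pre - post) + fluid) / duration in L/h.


Weight loss = 60.1 - 58.79 = 1.31 kg (approx L)
Total sweat = 1.31 + 0.89 = 2.2 L
Sweat rate = 2.2 / 1.54 = 1.429 L/h

1.429 L/h


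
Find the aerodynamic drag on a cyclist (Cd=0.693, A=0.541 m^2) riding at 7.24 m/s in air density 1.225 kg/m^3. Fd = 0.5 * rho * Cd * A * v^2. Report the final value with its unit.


Fd = 0.5 * 1.225 * 0.693 * 0.541 * 7.24^2
= 0.5 * 1.225 * 0.693 * 0.541 * 52.4176
= 12.037 N

12.037 N


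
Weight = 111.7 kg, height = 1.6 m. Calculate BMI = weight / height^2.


height^2 = 1.6^2 = 2.56
BMI = 111.7 / 2.56 = 43.63 kg/m^2

43.63 kg/m^2


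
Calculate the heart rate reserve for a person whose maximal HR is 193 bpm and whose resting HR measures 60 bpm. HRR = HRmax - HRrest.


HRmax = 193 bpm
HRrest = 60 bpm
HRR = 193 - 60 = 133 bpm

133 bpm


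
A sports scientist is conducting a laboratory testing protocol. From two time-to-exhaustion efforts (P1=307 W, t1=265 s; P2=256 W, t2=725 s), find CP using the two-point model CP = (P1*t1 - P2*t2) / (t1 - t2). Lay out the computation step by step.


Work in trial 1 = 81355 J
Work in trial 2 = 185600 J
Delta work = -104245 J
Delta time = -460 s
CP = -104245 / -460 = 226.62 W

226.62 W


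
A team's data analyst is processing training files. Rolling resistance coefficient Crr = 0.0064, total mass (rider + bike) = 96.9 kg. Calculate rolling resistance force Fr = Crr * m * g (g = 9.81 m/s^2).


Fr = Crr * m * g
= 0.0064 * 96.9 * 9.81
= 6.084 N

6.084 N


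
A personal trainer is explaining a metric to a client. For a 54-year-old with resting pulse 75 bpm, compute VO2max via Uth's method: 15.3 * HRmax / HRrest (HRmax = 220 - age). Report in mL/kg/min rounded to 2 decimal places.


Step 1: HRmax = 220 - 54 = 166 bpm
Step 2: Ratio = 166 / 75 = 2.2133
Step 3: VO2max = 15.3 * 2.2133 = 33.86 mL/kg/min

33.86 mL/kg/min


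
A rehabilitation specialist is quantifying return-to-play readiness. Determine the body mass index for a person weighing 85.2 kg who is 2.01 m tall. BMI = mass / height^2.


BMI = mass / height^2
= 85.2 / 2.01^2
= 85.2 / 4.0401
= 21.09 kg/m^2

21.09 kg/m^2


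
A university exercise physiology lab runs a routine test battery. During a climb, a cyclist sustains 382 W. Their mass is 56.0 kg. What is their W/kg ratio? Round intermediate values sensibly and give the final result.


Power-to-weight = 382 W / 56.0 kg
= 6.821 W/kg

6.821 W/kg


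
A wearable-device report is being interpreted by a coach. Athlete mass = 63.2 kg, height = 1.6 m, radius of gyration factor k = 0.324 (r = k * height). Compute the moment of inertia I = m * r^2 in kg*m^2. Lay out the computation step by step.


r = k * height = 0.324 * 1.6 = 0.5184 m
r^2 = 0.5184^2 = 0.268739
I = 63.2 * 0.268739 = 16.984 kg*m^2

16.984 kg*m^2


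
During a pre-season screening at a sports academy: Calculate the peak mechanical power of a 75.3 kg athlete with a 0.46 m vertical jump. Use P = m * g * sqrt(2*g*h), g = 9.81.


First, sqrt(2gh) = sqrt(2 * 9.81 * 0.46)
= sqrt(9.0252) = 3.004197 m/s
Power = 75.3 * 9.81 * 3.004197 = 2219.18 W

2219.18 W


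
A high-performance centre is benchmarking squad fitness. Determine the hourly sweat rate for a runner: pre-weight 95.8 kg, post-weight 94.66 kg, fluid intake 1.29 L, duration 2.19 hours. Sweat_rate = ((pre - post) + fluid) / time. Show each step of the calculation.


Mass lost = 95.8 - 94.66 = 1.14 kg
Add fluid consumed: 1.14 + 1.29 = 2.43 L total sweat
Sweat rate = 2.43 / 2.19 = 1.11 L/h

1.11 L/h


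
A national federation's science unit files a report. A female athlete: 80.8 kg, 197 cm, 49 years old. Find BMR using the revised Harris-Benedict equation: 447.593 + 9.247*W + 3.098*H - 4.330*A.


Intercept = 447.593
Weight contribution = 9.247 * 80.8 = 747.1576
Height contribution = 3.098 * 197 = 610.306
Age contribution = 4.33 * 49 = 212.17
BMR = 447.593 + 747.1576 + 610.306 - 212.17
= 1592.89 kcal/day

1592.89 kcal/day


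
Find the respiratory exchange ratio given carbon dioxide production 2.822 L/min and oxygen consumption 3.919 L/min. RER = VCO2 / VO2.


VCO2 = 2.822 L/min
VO2 = 3.919 L/min
RER = 2.822 / 3.919 = 0.7201

0.7201


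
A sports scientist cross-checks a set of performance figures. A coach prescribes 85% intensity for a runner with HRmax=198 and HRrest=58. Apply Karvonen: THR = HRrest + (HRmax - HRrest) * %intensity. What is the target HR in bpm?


Heart rate reserve = 198 - 58 = 140
Intensity fraction = 85 / 100 = 0.85
THR = 58 + 140 * 0.85 = 177.0 bpm

177.0 bpm


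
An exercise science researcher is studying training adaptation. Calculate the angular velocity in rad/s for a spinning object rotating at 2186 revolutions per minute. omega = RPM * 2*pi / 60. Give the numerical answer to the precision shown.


omega = RPM * 2*pi / 60
= 2186 * 6.28318531 / 60
= 228.917 rad/s

228.917 rad/s


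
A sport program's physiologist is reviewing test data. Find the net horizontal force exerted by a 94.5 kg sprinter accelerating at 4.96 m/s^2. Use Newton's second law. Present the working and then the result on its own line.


Newton's second law: F = m * a
F = 94.5 * 4.96 = 468.72 N

468.72 N


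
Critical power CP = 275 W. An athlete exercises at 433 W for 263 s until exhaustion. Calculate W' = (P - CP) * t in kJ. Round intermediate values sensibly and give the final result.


P - CP = 433 - 275 = 158 W
W' = 158 * 263 = 41554 J
= 41554 / 1000 = 41.554 kJ

41.554 kJ


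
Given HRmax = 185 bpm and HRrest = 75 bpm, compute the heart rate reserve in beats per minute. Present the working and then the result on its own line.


Heart rate reserve = maximum HR minus resting HR
HRR = 185 - 75 = 110 bpm

110 bpm


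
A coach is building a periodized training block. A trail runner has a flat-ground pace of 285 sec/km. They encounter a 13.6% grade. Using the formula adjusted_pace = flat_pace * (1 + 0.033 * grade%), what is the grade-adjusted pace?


Grade factor = 1 + 0.033 * 13.6 = 1.4488
Adjusted = 285 * 1.4488 = 412.91 sec/km

412.91 s/km


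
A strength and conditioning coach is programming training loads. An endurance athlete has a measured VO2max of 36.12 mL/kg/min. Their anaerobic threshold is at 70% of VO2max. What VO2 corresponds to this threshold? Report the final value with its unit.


Anaerobic threshold VO2 = VO2max * 70%
= 36.12 * 0.7
= 25.28 mL/kg/min

25.28 mL/kg/min


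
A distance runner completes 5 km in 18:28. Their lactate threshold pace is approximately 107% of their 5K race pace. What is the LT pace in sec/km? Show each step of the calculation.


Convert to seconds: 18 min 28 s = 1108 s
Pace per km = 1108 / 5 = 221.6 s/km
LT pace = 221.6 * 1.07 = 237.11 s/km

237.11 s/km


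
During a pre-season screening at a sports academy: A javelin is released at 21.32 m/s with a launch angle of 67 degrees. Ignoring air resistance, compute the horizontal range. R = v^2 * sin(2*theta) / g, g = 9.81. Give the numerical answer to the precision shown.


Launch speed squared = 454.5424
sin(2 * 67 deg) = 0.71934
Range = 454.5424 * 0.71934 / 9.81
= 33.33 m

33.33 m


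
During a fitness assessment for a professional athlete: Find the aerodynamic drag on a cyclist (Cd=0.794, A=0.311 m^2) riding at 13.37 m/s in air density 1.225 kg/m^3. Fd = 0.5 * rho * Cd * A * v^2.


Fd = 0.5 * 1.225 * 0.794 * 0.311 * 13.37^2
= 0.5 * 1.225 * 0.794 * 0.311 * 178.7569
= 27.036 N

27.036 N


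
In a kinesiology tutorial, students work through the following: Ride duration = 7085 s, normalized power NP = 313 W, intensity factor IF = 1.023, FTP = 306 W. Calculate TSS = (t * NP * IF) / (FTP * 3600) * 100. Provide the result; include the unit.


Numerator = 7085 * 313 * 1.023 = 2268609.915
Denominator = 306 * 3600 = 1101600
TSS = 2268609.915 / 1101600 * 100
= 205.94

205.94 TSS


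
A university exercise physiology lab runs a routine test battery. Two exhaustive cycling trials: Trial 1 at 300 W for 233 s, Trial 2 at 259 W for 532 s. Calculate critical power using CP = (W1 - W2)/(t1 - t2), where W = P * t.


W1 = 300 * 233 = 69900 J
W2 = 259 * 532 = 137788 J
CP = (69900 - 137788) / (233 - 532)
= -67888 / -299
= 227.05 W

227.05 W


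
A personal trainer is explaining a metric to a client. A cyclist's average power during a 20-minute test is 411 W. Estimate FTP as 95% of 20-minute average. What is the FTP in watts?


FTP = 20-min power * 0.95
= 411 * 0.95
= 390.45 W

390.45 W


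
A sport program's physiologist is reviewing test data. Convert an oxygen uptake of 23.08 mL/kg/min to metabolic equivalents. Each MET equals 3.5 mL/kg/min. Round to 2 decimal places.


One MET = 3.5 mL/kg/min
Number of METs = 23.08 / 3.5
= 6.59 METs

6.59 METs


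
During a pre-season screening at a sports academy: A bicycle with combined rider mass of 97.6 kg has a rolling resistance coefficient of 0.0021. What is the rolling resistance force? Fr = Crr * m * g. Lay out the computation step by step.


Fr = 0.0021 * 97.6 * 9.81
= 0.20496 * 9.81
= 2.011 N

2.011 N


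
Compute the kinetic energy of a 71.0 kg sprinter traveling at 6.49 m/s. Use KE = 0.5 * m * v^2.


Velocity squared = 42.1201
KE = 0.5 * 71.0 * 42.1201 = 1495.26 J

1495.26 J


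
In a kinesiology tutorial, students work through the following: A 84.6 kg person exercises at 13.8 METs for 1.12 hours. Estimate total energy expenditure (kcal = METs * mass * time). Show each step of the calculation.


Energy = METs * mass(kg) * time(h)
= 13.8 * 84.6 * 1.12
= 1307.58 kcal

1307.58 kcal


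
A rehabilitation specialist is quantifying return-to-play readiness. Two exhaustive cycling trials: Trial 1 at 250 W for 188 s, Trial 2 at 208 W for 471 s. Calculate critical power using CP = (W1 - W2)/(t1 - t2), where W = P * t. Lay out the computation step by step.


W1 = 250 * 188 = 47000 J
W2 = 208 * 471 = 97968 J
CP = (47000 - 97968) / (188 - 471)
= -50968 / -283
= 180.1 W

180.1 W


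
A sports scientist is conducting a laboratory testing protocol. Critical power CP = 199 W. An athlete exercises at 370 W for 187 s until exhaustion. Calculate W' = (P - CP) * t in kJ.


P - CP = 370 - 199 = 171 W
W' = 171 * 187 = 31977 J
= 31977 / 1000 = 31.977 kJ

31.977 kJ


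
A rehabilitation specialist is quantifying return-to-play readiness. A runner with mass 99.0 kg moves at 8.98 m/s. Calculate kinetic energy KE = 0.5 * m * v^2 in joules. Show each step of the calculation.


v^2 = 8.98^2 = 80.6404
KE = 0.5 * 99.0 * 80.6404
= 3991.7 J

3991.7 J


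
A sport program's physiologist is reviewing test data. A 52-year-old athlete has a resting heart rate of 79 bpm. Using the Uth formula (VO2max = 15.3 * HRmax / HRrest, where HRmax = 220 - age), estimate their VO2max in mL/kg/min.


HRmax = 220 - 52 = 168 bpm
Ratio = HRmax / HRrest = 168 / 79 = 2.1266
VO2max = 15.3 * 2.1266 = 32.54 mL/kg/min

32.54 mL/kg/min


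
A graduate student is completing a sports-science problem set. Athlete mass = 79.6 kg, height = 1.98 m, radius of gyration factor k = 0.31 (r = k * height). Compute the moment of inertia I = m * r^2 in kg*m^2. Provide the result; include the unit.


r = k * height = 0.31 * 1.98 = 0.6138 m
r^2 = 0.6138^2 = 0.37675
I = 79.6 * 0.37675 = 29.989 kg*m^2

29.989 kg*m^2


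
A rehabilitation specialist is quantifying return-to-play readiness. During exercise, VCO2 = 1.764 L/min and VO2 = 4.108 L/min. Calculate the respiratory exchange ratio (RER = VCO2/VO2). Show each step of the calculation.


RER = VCO2 / VO2
= 1.764 / 4.108
= 0.4294

0.4294


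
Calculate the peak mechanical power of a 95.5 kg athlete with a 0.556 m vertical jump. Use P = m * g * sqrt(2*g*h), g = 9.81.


First, sqrt(2gh) = sqrt(2 * 9.81 * 0.556)
= sqrt(10.90872) = 3.302835 m/s
Power = 95.5 * 9.81 * 3.302835 = 3094.28 W

3094.28 W


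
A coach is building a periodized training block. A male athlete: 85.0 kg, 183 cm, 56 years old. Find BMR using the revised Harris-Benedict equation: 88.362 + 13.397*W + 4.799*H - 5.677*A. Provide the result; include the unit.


Intercept = 88.362
Weight contribution = 13.397 * 85.0 = 1138.745
Height contribution = 4.799 * 183 = 878.217
Age contribution = 5.677 * 56 = 317.912
BMR = 88.362 + 1138.745 + 878.217 - 317.912
= 1787.41 kcal/day

1787.41 kcal/day


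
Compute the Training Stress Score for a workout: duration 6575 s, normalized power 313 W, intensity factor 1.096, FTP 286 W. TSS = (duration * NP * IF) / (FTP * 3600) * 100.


Product = 6575 * 313 * 1.096 = 2255540.6
Base = 286 * 3600 = 1029600
TSS = 2255540.6 / 1029600 * 100 = 219.07

219.07 TSS


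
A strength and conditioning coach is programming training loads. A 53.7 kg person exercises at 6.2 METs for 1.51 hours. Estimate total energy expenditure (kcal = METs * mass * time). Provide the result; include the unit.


Energy = METs * mass(kg) * time(h)
= 6.2 * 53.7 * 1.51
= 502.74 kcal

502.74 kcal


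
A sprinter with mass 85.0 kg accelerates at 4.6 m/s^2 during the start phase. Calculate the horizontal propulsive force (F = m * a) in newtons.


F = m * a
= 85.0 * 4.6
= 391.0 N

391.0 N


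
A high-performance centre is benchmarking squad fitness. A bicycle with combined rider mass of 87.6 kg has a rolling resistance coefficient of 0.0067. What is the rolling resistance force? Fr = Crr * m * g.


Fr = 0.0067 * 87.6 * 9.81
= 0.58692 * 9.81
= 5.758 N

5.758 N


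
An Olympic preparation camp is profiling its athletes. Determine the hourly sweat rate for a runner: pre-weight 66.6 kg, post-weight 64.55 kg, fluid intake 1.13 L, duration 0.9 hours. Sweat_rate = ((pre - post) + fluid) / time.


Mass lost = 66.6 - 64.55 = 2.05 kg
Add fluid consumed: 2.05 + 1.13 = 3.18 L total sweat
Sweat rate = 3.18 / 0.9 = 3.533 L/h

3.533 L/h


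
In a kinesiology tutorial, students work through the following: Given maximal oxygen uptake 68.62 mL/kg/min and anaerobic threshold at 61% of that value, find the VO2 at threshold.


Percentage as decimal = 0.61
VO2 at AT = 68.62 * 0.61 = 41.86 mL/kg/min

41.86 mL/kg/min


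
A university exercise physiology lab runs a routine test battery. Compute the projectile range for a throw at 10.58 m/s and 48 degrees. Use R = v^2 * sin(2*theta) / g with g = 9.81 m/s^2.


Two times the angle = 96 degrees
sin(96) = 0.994522
R = 111.9364 * 0.994522 / 9.81 = 11.348 m

11.348 m


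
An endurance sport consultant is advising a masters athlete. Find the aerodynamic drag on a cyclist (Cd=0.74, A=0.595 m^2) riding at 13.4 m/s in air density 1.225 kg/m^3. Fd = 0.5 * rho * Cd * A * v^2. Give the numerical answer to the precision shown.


Fd = 0.5 * 1.225 * 0.74 * 0.595 * 13.4^2
= 0.5 * 1.225 * 0.74 * 0.595 * 179.56
= 48.424 N

48.424 N


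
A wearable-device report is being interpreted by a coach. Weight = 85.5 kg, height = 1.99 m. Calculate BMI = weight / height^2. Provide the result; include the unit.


height^2 = 1.99^2 = 3.9601
BMI = 85.5 / 3.9601 = 21.59 kg/m^2

21.59 kg/m^2


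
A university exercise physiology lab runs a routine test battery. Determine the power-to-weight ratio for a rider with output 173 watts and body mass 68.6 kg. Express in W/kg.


P/W = 173 / 68.6 = 2.522 W/kg

2.522 W/kg


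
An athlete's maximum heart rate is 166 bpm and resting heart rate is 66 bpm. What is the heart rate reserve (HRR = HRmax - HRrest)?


HRR = HRmax - HRrest
= 166 - 66
= 100 bpm

100 bpm


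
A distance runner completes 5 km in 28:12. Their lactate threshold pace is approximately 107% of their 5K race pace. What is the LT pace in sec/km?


Convert to seconds: 28 min 12 s = 1692 s
Pace per km = 1692 / 5 = 338.4 s/km
LT pace = 338.4 * 1.07 = 362.09 s/km

362.09 s/km


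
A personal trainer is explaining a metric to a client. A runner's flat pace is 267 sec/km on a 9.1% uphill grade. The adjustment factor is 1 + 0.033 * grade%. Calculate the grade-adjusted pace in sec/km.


Factor = 1 + 0.033 * 9.1 = 1.3003
Adjusted pace = 267 * 1.3003
= 347.18 sec/km

347.18 s/km


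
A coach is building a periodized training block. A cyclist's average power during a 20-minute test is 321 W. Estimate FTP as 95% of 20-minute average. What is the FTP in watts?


FTP = 20-min power * 0.95
= 321 * 0.95
= 304.95 W

304.95 W


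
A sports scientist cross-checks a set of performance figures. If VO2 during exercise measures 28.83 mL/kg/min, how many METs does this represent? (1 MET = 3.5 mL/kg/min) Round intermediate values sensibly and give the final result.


METs = VO2 / 3.5 = 28.83 / 3.5 = 8.24

8.24 METs


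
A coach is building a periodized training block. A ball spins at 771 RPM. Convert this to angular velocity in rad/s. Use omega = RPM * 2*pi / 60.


omega = 771 * 2 * pi / 60
= 771 * 6.28318531 / 60
= 4844.336 / 60
= 80.739 rad/s

80.739 rad/s


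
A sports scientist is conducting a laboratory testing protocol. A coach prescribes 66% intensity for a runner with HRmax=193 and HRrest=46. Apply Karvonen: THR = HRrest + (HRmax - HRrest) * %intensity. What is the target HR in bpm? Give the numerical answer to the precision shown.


Heart rate reserve = 193 - 46 = 147
Intensity fraction = 66 / 100 = 0.66
THR = 46 + 147 * 0.66 = 143.02 bpm

143.02 bpm


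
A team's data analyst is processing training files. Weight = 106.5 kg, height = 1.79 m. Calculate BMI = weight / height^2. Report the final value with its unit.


height^2 = 1.79^2 = 3.2041
BMI = 106.5 / 3.2041 = 33.24 kg/m^2

33.24 kg/m^2


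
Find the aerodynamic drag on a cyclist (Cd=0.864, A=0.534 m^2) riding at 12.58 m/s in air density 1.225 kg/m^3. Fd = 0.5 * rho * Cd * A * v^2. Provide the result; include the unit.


Fd = 0.5 * 1.225 * 0.864 * 0.534 * 12.58^2
= 0.5 * 1.225 * 0.864 * 0.534 * 158.2564
= 44.722 N

44.722 N
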